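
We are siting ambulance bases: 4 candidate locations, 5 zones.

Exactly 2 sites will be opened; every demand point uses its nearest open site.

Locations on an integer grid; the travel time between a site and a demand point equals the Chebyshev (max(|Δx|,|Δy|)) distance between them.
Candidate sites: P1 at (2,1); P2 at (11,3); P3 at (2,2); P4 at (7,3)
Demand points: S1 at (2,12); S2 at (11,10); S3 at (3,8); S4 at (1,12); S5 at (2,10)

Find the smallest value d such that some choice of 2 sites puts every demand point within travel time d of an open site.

9

Open {P1, P4}.
  Farthest demand point is S1 at travel time 9 (to P4); all others are ≤ 9.
With {P2, P4} the worst case is 9.
With {P3, P4} the worst case is 9.
No size-2 selection achieves below 9.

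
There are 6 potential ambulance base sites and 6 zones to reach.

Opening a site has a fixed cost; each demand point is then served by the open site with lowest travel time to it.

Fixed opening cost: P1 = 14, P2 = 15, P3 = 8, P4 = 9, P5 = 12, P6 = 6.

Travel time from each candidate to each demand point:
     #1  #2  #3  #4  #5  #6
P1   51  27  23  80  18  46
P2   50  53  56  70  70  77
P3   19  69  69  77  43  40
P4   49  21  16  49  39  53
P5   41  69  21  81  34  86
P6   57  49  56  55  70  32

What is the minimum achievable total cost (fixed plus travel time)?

192

Open {P1, P3, P4, P6}: assign each demand point to its cheapest open site.
  #1→P3 19, #2→P4 21, #3→P4 16, #4→P4 49, #5→P1 18, #6→P6 32
  travel time 155, fixed 37 → total 192.
Compare {P1, P3, P4}: travel time 163 + fixed 31 = 194.
Compare {P3, P4, P6}: travel time 176 + fixed 23 = 199.
Compare {P3, P4}: travel time 184 + fixed 17 = 201.
All other subsets cost ≥ 194. Minimum total cost: 192.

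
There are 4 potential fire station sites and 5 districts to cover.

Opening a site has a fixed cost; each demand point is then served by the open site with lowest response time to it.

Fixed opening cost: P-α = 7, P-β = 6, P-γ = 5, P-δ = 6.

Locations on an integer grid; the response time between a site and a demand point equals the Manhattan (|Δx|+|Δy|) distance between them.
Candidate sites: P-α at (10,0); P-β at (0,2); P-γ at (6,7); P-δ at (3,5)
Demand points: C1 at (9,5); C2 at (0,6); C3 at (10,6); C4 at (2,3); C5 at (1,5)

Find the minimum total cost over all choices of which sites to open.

29

Open {P-δ}: assign each demand point to its cheapest open site.
  C1→P-δ 6, C2→P-δ 4, C3→P-δ 8, C4→P-δ 3, C5→P-δ 2
  response time 23, fixed 6 → total 29.
Compare {P-γ, P-δ}: response time 19 + fixed 11 = 30.
Compare {P-β, P-γ}: response time 21 + fixed 11 = 32.
Compare {P-α, P-δ}: response time 21 + fixed 13 = 34.
All other subsets cost ≥ 30. Minimum total cost: 29.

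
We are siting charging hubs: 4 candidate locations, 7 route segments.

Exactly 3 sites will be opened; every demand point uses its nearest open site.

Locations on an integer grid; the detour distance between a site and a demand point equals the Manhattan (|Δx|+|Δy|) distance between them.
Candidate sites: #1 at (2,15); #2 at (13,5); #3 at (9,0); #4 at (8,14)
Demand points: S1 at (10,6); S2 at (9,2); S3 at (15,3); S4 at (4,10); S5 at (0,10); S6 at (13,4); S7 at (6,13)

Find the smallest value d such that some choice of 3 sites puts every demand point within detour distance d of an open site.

7

Open {#1, #2, #3}.
  Farthest demand point is S4 at detour distance 7 (to #1); all others are ≤ 7.
With {#1, #2, #4} the worst case is 7.
With {#1, #3, #4} the worst case is 9.
No size-3 selection achieves below 7.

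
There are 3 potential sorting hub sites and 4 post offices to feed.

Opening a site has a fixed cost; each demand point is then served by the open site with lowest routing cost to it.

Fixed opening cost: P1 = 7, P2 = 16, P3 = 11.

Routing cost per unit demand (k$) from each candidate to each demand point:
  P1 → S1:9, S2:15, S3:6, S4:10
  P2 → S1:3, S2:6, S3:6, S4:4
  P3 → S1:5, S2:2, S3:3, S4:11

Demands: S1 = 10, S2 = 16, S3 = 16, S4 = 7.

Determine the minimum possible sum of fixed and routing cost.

Open {P2, P3}: assign each demand point to its cheapest open site.
  S1→P2 10×3=30, S2→P3 16×2=32, S3→P3 16×3=48, S4→P2 7×4=28
  routing cost 138, fixed 27 → total 165.
Compare {P1, P2, P3}: routing cost 138 + fixed 34 = 172.
Compare {P3}: routing cost 207 + fixed 11 = 218.
Compare {P1, P3}: routing cost 200 + fixed 18 = 218.
All other subsets cost ≥ 172. Minimum total cost: 165.

165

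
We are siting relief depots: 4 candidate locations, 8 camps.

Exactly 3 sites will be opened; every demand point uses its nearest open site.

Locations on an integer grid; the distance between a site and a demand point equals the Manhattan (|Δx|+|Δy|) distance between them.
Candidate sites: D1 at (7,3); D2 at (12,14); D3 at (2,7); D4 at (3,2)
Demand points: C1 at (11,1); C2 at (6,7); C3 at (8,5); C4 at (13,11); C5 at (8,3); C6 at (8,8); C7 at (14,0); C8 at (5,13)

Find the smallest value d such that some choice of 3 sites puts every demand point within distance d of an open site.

10

Open {D1, D2, D3}.
  Farthest demand point is C7 at distance 10 (to D1); all others are ≤ 10.
With {D1, D2, D4} the worst case is 10.
With {D2, D3, D4} the worst case is 13.
No size-3 selection achieves below 10.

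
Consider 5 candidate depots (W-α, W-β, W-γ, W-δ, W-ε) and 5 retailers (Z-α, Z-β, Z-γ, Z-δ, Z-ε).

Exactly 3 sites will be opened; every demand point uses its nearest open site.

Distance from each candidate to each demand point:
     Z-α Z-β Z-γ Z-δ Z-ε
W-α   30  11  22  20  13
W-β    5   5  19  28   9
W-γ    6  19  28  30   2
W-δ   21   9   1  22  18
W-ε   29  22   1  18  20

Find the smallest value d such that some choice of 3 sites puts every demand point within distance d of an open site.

Open {W-α, W-β, W-ε}.
  Farthest demand point is Z-δ at distance 18 (to W-ε); all others are ≤ 18.
With {W-α, W-γ, W-ε} the worst case is 18.
With {W-β, W-γ, W-ε} the worst case is 18.
No size-3 selection achieves below 18.

18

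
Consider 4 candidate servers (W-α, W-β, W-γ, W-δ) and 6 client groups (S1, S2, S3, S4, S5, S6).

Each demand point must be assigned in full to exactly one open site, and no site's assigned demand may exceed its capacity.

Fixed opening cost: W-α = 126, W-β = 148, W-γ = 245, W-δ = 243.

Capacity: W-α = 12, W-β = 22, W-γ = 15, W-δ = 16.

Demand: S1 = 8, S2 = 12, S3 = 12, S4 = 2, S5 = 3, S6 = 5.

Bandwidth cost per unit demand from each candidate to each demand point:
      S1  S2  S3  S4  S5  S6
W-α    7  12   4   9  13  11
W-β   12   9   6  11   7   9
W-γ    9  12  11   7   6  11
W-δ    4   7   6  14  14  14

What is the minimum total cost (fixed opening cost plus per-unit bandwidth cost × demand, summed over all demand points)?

Open {W-α, W-β, W-δ}; cheapest assignment that respects the capacities:
  W-α (cap 12, load 12): S3 — cost 12×4 = 48
  W-β (cap 22, load 22): S2, S4, S5, S6 — cost 12×9 + 2×11 + 3×7 + 5×9 = 196
  W-δ (cap 16, load 8): S1 — cost 8×4 = 32
  Shipping 276, fixed 517 → total 793.
  Any other capacity-feasible assignment to {W-α, W-β, W-δ} ships for at least 276.
Compare {W-α, W-β, W-γ}: its best feasible assignment gives total 824.
Compare {W-α, W-γ, W-δ}: its best feasible assignment gives total 929.
Every other set of open sites that can feasibly serve all demand totals ≥ 824 even under its best assignment. Minimum: 793.

793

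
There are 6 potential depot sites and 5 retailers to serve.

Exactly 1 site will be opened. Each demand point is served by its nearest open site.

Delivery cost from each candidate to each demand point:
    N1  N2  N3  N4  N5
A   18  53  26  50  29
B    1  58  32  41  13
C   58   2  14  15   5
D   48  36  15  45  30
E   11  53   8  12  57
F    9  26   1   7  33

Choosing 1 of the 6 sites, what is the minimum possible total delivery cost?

76

Open {F}.
  N1→F 9, N2→F 26, N3→F 1, N4→F 7, N5→F 33  ⇒ total 76.
Compare {C}: total 94.
Compare {E}: total 141.
No size-1 selection does better; minimum is 76.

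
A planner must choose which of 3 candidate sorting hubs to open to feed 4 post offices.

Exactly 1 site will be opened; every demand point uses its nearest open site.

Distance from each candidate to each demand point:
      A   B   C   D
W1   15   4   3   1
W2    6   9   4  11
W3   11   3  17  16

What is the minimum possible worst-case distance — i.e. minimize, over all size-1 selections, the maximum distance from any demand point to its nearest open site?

11

Open {W2}.
  Farthest demand point is D at distance 11 (to W2); all others are ≤ 11.
With {W1} the worst case is 15.
With {W3} the worst case is 17.
No size-1 selection achieves below 11.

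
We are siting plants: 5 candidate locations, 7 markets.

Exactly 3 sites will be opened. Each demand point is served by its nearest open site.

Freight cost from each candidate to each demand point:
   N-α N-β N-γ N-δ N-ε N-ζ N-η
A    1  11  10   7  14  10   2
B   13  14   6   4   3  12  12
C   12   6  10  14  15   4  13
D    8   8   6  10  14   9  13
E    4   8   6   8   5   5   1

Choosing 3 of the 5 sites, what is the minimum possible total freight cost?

26

Open {A, B, C}.
  N-α→A 1, N-β→C 6, N-γ→B 6, N-δ→B 4, N-ε→B 3, N-ζ→C 4, N-η→A 2  ⇒ total 26.
Compare {A, B, E}: total 28.
Compare {B, C, E}: total 28.
No size-3 selection does better; minimum is 26.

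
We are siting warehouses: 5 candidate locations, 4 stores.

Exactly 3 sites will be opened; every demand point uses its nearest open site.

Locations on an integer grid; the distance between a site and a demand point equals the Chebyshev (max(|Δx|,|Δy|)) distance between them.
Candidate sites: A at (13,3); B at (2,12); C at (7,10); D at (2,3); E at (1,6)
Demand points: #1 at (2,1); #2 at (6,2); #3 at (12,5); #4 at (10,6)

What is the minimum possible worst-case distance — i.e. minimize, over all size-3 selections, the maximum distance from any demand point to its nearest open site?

Open {A, B, D}.
  Farthest demand point is #2 at distance 4 (to D); all others are ≤ 4.
With {A, C, D} the worst case is 4.
With {A, D, E} the worst case is 4.
No size-3 selection achieves below 4.

4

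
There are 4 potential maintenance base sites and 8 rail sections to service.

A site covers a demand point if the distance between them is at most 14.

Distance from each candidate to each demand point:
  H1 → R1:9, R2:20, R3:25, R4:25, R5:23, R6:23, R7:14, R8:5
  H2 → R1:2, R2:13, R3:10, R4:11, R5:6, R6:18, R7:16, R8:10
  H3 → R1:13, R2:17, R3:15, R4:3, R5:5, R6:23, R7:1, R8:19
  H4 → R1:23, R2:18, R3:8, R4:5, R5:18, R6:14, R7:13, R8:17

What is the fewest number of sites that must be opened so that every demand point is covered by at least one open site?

Coverage sets (demand points within 14 of each site):
  H1: {R1, R7, R8}
  H2: {R1, R2, R3, R4, R5, R8}
  H3: {R1, R4, R5, R7}
  H4: {R3, R4, R6, R7}
No single site covers all 8 demand points.
But {H2, H4} covers everything, so the minimum is 2.

2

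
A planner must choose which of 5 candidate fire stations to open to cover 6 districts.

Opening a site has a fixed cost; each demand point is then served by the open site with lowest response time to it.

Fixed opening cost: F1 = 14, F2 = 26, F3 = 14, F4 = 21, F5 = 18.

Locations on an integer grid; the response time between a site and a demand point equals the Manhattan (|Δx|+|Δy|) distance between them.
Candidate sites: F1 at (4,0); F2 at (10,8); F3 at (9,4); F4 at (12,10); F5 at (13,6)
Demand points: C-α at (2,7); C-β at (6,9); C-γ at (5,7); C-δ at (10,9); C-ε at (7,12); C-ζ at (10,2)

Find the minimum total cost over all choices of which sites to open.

Open {F3}: assign each demand point to its cheapest open site.
  C-α→F3 10, C-β→F3 8, C-γ→F3 7, C-δ→F3 6, C-ε→F3 10, C-ζ→F3 3
  response time 44, fixed 14 → total 58.
Compare {F2}: response time 34 + fixed 26 = 60.
Compare {F4}: response time 50 + fixed 21 = 71.
Compare {F1, F3}: response time 43 + fixed 28 = 71.
All other subsets cost ≥ 60. Minimum total cost: 58.

58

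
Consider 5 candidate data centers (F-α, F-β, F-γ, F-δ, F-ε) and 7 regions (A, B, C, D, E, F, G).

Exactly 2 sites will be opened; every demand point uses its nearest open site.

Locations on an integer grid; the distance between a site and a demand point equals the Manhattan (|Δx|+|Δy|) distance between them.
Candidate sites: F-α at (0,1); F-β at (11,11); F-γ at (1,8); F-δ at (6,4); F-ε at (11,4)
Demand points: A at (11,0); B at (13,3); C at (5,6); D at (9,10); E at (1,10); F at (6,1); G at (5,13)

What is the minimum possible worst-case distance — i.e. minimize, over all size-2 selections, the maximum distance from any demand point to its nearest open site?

9

Open {F-γ, F-δ}.
  Farthest demand point is A at distance 9 (to F-δ); all others are ≤ 9.
With {F-γ, F-ε} the worst case is 9.
With {F-α, F-δ} the worst case is 10.
No size-2 selection achieves below 9.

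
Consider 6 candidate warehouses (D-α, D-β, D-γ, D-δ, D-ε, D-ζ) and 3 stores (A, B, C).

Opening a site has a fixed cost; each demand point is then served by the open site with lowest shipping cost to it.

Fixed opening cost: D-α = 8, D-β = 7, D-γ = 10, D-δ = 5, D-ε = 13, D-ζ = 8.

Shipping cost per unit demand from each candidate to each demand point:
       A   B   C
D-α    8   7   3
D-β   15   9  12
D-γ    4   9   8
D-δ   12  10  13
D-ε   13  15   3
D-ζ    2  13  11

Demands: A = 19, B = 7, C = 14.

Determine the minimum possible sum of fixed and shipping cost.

Open {D-α, D-ζ}: assign each demand point to its cheapest open site.
  A→D-ζ 19×2=38, B→D-α 7×7=49, C→D-α 14×3=42
  shipping cost 129, fixed 16 → total 145.
Compare {D-α, D-δ, D-ζ}: shipping cost 129 + fixed 21 = 150.
Compare {D-α, D-β, D-ζ}: shipping cost 129 + fixed 23 = 152.
Compare {D-α, D-γ, D-ζ}: shipping cost 129 + fixed 26 = 155.
All other subsets cost ≥ 150. Minimum total cost: 145.

145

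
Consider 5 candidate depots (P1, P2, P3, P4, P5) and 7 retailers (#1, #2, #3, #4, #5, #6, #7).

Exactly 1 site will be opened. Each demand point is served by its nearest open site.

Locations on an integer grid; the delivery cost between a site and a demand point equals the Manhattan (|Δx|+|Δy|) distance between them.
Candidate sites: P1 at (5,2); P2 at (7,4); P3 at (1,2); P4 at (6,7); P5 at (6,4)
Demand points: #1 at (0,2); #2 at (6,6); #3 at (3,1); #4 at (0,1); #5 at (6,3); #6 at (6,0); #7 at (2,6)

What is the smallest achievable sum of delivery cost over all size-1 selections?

Open {P1}.
  #1→P1 5, #2→P1 5, #3→P1 3, #4→P1 6, #5→P1 2, #6→P1 3, #7→P1 7  ⇒ total 31.
Compare {P3}: total 33.
Compare {P5}: total 36.
No size-1 selection does better; minimum is 31.

31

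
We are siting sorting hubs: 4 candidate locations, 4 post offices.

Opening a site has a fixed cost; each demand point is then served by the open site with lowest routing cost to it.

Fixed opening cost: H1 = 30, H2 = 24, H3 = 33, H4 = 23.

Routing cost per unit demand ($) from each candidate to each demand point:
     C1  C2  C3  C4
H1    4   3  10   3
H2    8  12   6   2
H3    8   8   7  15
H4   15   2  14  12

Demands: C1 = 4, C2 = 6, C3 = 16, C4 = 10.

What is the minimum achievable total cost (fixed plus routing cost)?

Open {H1, H2}: assign each demand point to its cheapest open site.
  C1→H1 4×4=16, C2→H1 6×3=18, C3→H2 16×6=96, C4→H2 10×2=20
  routing cost 150, fixed 54 → total 204.
Compare {H2, H4}: routing cost 160 + fixed 47 = 207.
Compare {H1, H2, H4}: routing cost 144 + fixed 77 = 221.
Compare {H1, H2, H3}: routing cost 150 + fixed 87 = 237.
All other subsets cost ≥ 207. Minimum total cost: 204.

204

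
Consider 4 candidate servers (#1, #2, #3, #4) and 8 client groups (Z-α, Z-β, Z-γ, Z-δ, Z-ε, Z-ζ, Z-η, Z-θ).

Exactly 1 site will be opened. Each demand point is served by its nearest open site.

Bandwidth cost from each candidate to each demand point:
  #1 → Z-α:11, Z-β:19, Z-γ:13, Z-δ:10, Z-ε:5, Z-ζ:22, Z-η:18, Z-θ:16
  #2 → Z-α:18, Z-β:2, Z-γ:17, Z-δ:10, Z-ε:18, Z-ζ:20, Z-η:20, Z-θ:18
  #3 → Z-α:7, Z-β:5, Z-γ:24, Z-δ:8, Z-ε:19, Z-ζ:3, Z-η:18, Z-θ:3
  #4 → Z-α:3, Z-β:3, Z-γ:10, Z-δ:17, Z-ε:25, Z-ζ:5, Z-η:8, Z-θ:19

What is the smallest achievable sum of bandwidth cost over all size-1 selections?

87

Open {#3}.
  Z-α→#3 7, Z-β→#3 5, Z-γ→#3 24, Z-δ→#3 8, Z-ε→#3 19, Z-ζ→#3 3, Z-η→#3 18, Z-θ→#3 3  ⇒ total 87.
Compare {#4}: total 90.
Compare {#1}: total 114.
No size-1 selection does better; minimum is 87.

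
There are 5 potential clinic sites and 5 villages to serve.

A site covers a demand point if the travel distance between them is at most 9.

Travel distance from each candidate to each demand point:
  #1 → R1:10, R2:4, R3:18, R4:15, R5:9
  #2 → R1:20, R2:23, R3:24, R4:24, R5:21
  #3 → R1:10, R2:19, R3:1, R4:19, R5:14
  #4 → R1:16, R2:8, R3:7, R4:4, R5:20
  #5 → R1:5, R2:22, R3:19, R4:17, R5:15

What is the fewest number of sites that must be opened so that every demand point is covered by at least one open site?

3

Coverage sets (demand points within 9 of each site):
  #1: {R2, R5}
  #2: {}
  #3: {R3}
  #4: {R2, R3, R4}
  #5: {R1}
No 2 sites suffice: every size-2 union leaves at least one demand point uncovered.
But {#1, #4, #5} covers everything, so the minimum is 3.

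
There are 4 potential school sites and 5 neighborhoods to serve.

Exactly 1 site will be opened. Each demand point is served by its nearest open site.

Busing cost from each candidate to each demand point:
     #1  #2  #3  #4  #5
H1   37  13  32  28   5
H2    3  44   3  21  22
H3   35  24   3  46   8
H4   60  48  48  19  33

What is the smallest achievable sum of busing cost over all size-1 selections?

Open {H2}.
  #1→H2 3, #2→H2 44, #3→H2 3, #4→H2 21, #5→H2 22  ⇒ total 93.
Compare {H1}: total 115.
Compare {H3}: total 116.
No size-1 selection does better; minimum is 93.

93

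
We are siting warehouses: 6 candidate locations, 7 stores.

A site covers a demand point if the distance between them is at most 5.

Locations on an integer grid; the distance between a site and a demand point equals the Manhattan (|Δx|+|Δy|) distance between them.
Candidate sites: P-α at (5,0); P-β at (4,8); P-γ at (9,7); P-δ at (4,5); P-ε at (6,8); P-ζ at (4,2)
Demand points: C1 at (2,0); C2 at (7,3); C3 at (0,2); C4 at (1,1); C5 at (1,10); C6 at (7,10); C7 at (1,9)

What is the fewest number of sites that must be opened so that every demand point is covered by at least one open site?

Coverage sets (demand points within 5 of each site):
  P-α: {C1, C2, C4}
  P-β: {C5, C6, C7}
  P-γ: {C6}
  P-δ: {C2}
  P-ε: {C6}
  P-ζ: {C1, C2, C3, C4}
No single site covers all 7 demand points.
But {P-β, P-ζ} covers everything, so the minimum is 2.

2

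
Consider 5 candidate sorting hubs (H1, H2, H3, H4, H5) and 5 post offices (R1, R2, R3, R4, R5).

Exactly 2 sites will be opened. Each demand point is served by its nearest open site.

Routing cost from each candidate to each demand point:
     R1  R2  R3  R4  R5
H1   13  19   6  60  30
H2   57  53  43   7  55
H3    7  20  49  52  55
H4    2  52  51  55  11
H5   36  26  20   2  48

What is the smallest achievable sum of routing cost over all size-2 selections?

Open {H4, H5}.
  R1→H4 2, R2→H5 26, R3→H5 20, R4→H5 2, R5→H4 11  ⇒ total 61.
Compare {H1, H5}: total 70.
Compare {H1, H2}: total 75.
No size-2 selection does better; minimum is 61.

61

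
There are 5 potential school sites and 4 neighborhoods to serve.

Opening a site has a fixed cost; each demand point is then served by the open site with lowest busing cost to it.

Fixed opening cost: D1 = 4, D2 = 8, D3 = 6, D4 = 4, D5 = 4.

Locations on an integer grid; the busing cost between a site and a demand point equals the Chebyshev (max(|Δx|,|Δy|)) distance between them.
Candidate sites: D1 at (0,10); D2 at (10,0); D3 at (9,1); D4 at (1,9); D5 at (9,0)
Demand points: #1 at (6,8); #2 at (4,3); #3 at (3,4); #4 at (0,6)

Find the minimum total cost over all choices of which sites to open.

23

Open {D4}: assign each demand point to its cheapest open site.
  #1→D4 5, #2→D4 6, #3→D4 5, #4→D4 3
  busing cost 19, fixed 4 → total 23.
Compare {D4, D5}: busing cost 18 + fixed 8 = 26.
Compare {D1}: busing cost 23 + fixed 4 = 27.
Compare {D1, D4}: busing cost 19 + fixed 8 = 27.
All other subsets cost ≥ 26. Minimum total cost: 23.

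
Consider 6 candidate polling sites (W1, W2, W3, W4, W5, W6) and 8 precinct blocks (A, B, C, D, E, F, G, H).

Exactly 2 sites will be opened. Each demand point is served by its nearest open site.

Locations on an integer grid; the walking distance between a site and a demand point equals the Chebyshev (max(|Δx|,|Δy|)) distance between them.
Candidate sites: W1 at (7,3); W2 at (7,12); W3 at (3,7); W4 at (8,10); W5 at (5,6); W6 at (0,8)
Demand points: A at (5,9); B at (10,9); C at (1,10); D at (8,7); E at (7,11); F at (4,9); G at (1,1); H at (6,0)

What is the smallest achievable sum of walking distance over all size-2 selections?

26

Open {W3, W4}.
  A→W3 2, B→W4 2, C→W3 3, D→W4 3, E→W4 1, F→W3 2, G→W3 6, H→W3 7  ⇒ total 26.
Compare {W4, W5}: total 27.
Compare {W2, W5}: total 28.
No size-2 selection does better; minimum is 26.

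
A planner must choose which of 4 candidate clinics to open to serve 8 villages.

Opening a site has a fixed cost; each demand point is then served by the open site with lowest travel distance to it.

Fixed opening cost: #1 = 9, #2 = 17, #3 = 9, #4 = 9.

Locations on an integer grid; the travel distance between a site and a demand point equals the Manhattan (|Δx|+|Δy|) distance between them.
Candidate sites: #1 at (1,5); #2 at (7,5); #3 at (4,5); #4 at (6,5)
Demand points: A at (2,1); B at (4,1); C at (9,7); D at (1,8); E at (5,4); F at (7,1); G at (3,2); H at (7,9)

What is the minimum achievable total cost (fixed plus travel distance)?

Open {#3}: assign each demand point to its cheapest open site.
  A→#3 6, B→#3 4, C→#3 7, D→#3 6, E→#3 2, F→#3 7, G→#3 4, H→#3 7
  travel distance 43, fixed 9 → total 52.
Compare {#4}: travel distance 45 + fixed 9 = 54.
Compare {#1, #4}: travel distance 36 + fixed 18 = 54.
Compare {#3, #4}: travel distance 37 + fixed 18 = 55.
All other subsets cost ≥ 54. Minimum total cost: 52.

52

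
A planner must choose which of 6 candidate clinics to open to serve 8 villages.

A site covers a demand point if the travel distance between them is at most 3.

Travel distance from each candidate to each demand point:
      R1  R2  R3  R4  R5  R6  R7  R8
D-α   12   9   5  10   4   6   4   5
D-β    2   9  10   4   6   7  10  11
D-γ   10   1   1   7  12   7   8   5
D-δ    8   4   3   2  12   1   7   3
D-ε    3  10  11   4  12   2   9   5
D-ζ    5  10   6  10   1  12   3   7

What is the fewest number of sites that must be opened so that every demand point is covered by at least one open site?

4

Coverage sets (demand points within 3 of each site):
  D-α: {}
  D-β: {R1}
  D-γ: {R2, R3}
  D-δ: {R3, R4, R6, R8}
  D-ε: {R1, R6}
  D-ζ: {R5, R7}
No 3 sites suffice: every size-3 union leaves at least one demand point uncovered.
But {D-β, D-γ, D-δ, D-ζ} covers everything, so the minimum is 4.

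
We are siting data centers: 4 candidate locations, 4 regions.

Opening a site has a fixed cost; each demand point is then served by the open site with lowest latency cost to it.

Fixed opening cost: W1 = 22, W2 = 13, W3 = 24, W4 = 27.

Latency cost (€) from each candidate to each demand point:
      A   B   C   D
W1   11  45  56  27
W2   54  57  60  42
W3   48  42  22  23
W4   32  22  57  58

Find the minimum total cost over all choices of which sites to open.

144

Open {W1, W3}: assign each demand point to its cheapest open site.
  A→W1 11, B→W3 42, C→W3 22, D→W3 23
  latency cost 98, fixed 46 → total 144.
Compare {W3, W4}: latency cost 99 + fixed 51 = 150.
Compare {W1, W3, W4}: latency cost 78 + fixed 73 = 151.
Compare {W1, W2, W3}: latency cost 98 + fixed 59 = 157.
All other subsets cost ≥ 150. Minimum total cost: 144.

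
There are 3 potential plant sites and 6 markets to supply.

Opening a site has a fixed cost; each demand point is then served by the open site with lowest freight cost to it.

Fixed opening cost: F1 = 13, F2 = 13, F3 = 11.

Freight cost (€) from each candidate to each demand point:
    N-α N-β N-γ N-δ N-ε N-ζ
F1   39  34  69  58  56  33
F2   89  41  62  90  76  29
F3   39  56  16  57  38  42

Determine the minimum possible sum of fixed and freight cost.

241

Open {F1, F3}: assign each demand point to its cheapest open site.
  N-α→F1 39, N-β→F1 34, N-γ→F3 16, N-δ→F3 57, N-ε→F3 38, N-ζ→F1 33
  freight cost 217, fixed 24 → total 241.
Compare {F2, F3}: freight cost 220 + fixed 24 = 244.
Compare {F1, F2, F3}: freight cost 213 + fixed 37 = 250.
Compare {F3}: freight cost 248 + fixed 11 = 259.
All other subsets cost ≥ 244. Minimum total cost: 241.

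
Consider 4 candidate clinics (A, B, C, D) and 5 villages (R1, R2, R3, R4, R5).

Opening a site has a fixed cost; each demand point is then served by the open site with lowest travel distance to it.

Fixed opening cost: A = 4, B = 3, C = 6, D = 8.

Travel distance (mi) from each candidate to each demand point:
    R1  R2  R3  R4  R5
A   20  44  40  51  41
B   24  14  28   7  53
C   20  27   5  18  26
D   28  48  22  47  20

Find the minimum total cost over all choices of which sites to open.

Open {B, C}: assign each demand point to its cheapest open site.
  R1→C 20, R2→B 14, R3→C 5, R4→B 7, R5→C 26
  travel distance 72, fixed 9 → total 81.
Compare {B, C, D}: travel distance 66 + fixed 17 = 83.
Compare {A, B, C}: travel distance 72 + fixed 13 = 85.
Compare {A, B, C, D}: travel distance 66 + fixed 21 = 87.
All other subsets cost ≥ 83. Minimum total cost: 81.

81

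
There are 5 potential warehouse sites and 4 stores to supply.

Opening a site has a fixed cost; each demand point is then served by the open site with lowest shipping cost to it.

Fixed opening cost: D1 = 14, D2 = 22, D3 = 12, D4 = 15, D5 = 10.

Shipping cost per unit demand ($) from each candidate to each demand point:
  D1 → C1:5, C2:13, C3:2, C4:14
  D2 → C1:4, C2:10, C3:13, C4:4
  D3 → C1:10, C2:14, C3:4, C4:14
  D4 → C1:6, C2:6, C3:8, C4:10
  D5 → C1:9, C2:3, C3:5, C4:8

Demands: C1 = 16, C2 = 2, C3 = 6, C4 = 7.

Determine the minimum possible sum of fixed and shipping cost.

156

Open {D1, D2, D5}: assign each demand point to its cheapest open site.
  C1→D2 16×4=64, C2→D5 2×3=6, C3→D1 6×2=12, C4→D2 7×4=28
  shipping cost 110, fixed 46 → total 156.
Compare {D1, D2}: shipping cost 124 + fixed 36 = 160.
Compare {D2, D5}: shipping cost 128 + fixed 32 = 160.
Compare {D2, D3, D5}: shipping cost 122 + fixed 44 = 166.
All other subsets cost ≥ 160. Minimum total cost: 156.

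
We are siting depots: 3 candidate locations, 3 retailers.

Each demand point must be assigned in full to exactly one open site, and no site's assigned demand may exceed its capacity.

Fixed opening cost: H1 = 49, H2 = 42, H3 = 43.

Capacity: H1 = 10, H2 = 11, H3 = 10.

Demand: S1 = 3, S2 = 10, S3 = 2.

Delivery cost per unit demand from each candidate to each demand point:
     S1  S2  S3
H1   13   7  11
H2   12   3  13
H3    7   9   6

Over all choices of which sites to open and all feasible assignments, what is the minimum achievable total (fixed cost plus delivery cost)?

Open {H2, H3}; cheapest assignment that respects the capacities:
  H2 (cap 11, load 10): S2 — cost 10×3 = 30
  H3 (cap 10, load 5): S1, S3 — cost 3×7 + 2×6 = 33
  Shipping 63, fixed 85 → total 148.
  Any other capacity-feasible assignment to {H2, H3} ships for at least 63.
Compare {H1, H2}: its best feasible assignment gives total 182.
Compare {H1, H3}: its best feasible assignment gives total 195.
Every other set of open sites that can feasibly serve all demand totals ≥ 182 even under its best assignment. Minimum: 148.

148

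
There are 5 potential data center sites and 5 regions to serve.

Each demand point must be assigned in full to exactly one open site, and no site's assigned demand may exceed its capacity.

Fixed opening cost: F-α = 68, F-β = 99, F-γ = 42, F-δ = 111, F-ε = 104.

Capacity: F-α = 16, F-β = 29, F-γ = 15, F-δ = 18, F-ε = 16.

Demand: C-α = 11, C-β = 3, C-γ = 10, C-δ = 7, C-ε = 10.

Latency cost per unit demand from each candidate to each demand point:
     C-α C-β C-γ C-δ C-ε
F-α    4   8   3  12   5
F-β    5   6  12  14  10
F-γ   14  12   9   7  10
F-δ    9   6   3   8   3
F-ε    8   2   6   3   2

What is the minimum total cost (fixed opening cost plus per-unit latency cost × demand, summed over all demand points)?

439

Open {F-α, F-δ, F-ε}; cheapest assignment that respects the capacities:
  F-α (cap 16, load 11): C-α — cost 11×4 = 44
  F-δ (cap 18, load 17): C-γ, C-δ — cost 10×3 + 7×8 = 86
  F-ε (cap 16, load 13): C-β, C-ε — cost 3×2 + 10×2 = 26
  Shipping 156, fixed 283 → total 439.
  Any other capacity-feasible assignment to {F-α, F-δ, F-ε} ships for at least 156.
Compare {F-α, F-β, F-γ}: its best feasible assignment gives total 461.
Compare {F-α, F-γ, F-δ}: its best feasible assignment gives total 465.
Every other set of open sites that can feasibly serve all demand totals ≥ 461 even under its best assignment. Minimum: 439.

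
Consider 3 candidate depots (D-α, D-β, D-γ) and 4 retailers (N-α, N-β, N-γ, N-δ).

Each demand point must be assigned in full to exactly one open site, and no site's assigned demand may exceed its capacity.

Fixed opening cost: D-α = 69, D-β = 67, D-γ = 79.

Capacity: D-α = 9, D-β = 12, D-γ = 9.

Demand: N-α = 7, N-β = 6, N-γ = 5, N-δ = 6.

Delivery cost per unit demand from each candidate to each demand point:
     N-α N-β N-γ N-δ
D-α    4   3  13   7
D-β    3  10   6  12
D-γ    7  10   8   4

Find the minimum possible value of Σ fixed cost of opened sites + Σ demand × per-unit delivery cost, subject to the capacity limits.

Open {D-α, D-β, D-γ}; cheapest assignment that respects the capacities:
  D-α (cap 9, load 6): N-β — cost 6×3 = 18
  D-β (cap 12, load 12): N-α, N-γ — cost 7×3 + 5×6 = 51
  D-γ (cap 9, load 6): N-δ — cost 6×4 = 24
  Shipping 93, fixed 215 → total 308.
  Any other capacity-feasible assignment to {D-α, D-β, D-γ} ships for at least 93.
Total demand is 24 and no other set of sites has combined capacity ≥ 24, so {D-α, D-β, D-γ} is the only feasible choice of open sites. Minimum: 308.

308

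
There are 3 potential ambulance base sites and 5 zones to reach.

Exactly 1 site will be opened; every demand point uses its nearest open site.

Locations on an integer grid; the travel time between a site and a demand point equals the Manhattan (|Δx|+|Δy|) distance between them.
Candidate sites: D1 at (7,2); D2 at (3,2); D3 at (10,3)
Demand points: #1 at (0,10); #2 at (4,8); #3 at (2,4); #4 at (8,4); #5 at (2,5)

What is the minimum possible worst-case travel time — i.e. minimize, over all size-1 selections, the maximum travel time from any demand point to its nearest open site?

11

Open {D2}.
  Farthest demand point is #1 at travel time 11 (to D2); all others are ≤ 11.
With {D1} the worst case is 15.
With {D3} the worst case is 17.
No size-1 selection achieves below 11.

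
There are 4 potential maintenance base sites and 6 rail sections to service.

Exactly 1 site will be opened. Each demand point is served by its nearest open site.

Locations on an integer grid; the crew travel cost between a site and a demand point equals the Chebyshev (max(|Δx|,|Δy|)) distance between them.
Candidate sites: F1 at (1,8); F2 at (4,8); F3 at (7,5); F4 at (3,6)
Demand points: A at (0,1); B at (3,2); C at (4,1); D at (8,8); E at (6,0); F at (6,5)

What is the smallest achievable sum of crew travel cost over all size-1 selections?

24

Open {F3}.
  A→F3 7, B→F3 4, C→F3 4, D→F3 3, E→F3 5, F→F3 1  ⇒ total 24.
Compare {F4}: total 28.
Compare {F2}: total 35.
No size-1 selection does better; minimum is 24.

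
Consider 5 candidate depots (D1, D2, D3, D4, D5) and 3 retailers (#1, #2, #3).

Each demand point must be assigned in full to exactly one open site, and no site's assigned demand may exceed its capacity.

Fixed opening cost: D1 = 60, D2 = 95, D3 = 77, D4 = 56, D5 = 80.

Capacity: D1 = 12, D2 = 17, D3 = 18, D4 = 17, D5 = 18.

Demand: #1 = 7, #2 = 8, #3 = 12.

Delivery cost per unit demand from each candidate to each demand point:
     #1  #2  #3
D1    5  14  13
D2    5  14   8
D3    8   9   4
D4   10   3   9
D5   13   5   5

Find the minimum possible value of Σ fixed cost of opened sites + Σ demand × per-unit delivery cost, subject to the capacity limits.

Open {D3, D4}; cheapest assignment that respects the capacities:
  D3 (cap 18, load 12): #3 — cost 12×4 = 48
  D4 (cap 17, load 15): #1, #2 — cost 7×10 + 8×3 = 94
  Shipping 142, fixed 133 → total 275.
  Any other capacity-feasible assignment to {D3, D4} ships for at least 142.
Compare {D4, D5}: its best feasible assignment gives total 290.
Compare {D1, D3, D4}: its best feasible assignment gives total 300.
Every other set of open sites that can feasibly serve all demand totals ≥ 290 even under its best assignment. Minimum: 275.

275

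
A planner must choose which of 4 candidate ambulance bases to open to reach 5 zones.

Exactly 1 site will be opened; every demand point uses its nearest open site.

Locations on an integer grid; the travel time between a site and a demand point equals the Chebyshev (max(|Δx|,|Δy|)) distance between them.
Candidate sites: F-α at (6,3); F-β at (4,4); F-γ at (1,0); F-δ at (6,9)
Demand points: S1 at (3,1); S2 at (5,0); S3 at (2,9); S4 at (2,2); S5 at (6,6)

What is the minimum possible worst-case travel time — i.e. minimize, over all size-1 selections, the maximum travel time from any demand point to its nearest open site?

Open {F-β}.
  Farthest demand point is S3 at travel time 5 (to F-β); all others are ≤ 5.
With {F-α} the worst case is 6.
With {F-γ} the worst case is 9.
No size-1 selection achieves below 5.

5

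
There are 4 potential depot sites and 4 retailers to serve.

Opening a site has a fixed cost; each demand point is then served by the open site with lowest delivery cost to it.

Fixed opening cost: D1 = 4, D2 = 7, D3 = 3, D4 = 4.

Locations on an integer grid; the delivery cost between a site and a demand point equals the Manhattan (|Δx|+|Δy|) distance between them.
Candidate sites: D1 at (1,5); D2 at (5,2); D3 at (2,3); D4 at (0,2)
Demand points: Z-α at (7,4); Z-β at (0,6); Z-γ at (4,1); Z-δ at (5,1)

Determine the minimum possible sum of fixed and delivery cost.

Open {D1, D2}: assign each demand point to its cheapest open site.
  Z-α→D2 4, Z-β→D1 2, Z-γ→D2 2, Z-δ→D2 1
  delivery cost 9, fixed 11 → total 20.
Compare {D2, D3}: delivery cost 12 + fixed 10 = 22.
Compare {D2, D4}: delivery cost 11 + fixed 11 = 22.
Compare {D2}: delivery cost 16 + fixed 7 = 23.
All other subsets cost ≥ 22. Minimum total cost: 20.

20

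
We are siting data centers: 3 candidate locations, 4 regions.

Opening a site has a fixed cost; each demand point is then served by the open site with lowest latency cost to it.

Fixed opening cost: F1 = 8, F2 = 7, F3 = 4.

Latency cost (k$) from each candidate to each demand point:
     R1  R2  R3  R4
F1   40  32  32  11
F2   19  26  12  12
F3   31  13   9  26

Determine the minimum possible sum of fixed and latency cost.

64

Open {F2, F3}: assign each demand point to its cheapest open site.
  R1→F2 19, R2→F3 13, R3→F3 9, R4→F2 12
  latency cost 53, fixed 11 → total 64.
Compare {F1, F2, F3}: latency cost 52 + fixed 19 = 71.
Compare {F2}: latency cost 69 + fixed 7 = 76.
Compare {F1, F3}: latency cost 64 + fixed 12 = 76.
All other subsets cost ≥ 71. Minimum total cost: 64.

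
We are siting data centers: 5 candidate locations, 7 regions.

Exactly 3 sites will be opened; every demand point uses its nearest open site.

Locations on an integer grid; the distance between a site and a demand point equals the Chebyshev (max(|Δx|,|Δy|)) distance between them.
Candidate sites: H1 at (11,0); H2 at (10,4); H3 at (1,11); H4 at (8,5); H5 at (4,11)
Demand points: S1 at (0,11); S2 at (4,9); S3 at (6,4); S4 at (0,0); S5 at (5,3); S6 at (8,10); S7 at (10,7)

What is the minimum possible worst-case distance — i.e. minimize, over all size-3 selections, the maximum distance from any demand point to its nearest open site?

Open {H1, H2, H4}.
  Farthest demand point is S1 at distance 8 (to H4); all others are ≤ 8.
With {H1, H3, H4} the worst case is 8.
With {H1, H4, H5} the worst case is 8.
No size-3 selection achieves below 8.

8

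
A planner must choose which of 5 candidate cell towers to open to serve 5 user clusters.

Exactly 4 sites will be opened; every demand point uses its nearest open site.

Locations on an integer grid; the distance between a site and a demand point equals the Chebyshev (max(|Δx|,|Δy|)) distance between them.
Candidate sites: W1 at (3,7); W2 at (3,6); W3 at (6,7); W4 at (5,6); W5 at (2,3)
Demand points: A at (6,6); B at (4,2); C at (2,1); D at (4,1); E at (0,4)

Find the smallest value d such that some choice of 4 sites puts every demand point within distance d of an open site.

Open {W1, W2, W3, W5}.
  Farthest demand point is B at distance 2 (to W5); all others are ≤ 2.
With {W1, W2, W4, W5} the worst case is 2.
With {W1, W3, W4, W5} the worst case is 2.
No size-4 selection achieves below 2.

2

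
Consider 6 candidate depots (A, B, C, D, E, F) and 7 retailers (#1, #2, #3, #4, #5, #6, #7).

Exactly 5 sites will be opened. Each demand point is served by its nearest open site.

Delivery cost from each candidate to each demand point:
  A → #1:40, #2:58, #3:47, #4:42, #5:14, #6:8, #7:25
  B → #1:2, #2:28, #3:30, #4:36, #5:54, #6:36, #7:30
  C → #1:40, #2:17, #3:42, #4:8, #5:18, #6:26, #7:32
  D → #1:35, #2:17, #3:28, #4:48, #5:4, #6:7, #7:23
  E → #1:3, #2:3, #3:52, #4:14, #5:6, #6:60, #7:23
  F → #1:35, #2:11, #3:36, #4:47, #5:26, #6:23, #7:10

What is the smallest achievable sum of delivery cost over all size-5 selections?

Open {B, C, D, E, F}.
  #1→B 2, #2→E 3, #3→D 28, #4→C 8, #5→D 4, #6→D 7, #7→F 10  ⇒ total 62.
Compare {A, C, D, E, F}: total 63.
Compare {A, B, C, E, F}: total 67.
No size-5 selection does better; minimum is 62.

62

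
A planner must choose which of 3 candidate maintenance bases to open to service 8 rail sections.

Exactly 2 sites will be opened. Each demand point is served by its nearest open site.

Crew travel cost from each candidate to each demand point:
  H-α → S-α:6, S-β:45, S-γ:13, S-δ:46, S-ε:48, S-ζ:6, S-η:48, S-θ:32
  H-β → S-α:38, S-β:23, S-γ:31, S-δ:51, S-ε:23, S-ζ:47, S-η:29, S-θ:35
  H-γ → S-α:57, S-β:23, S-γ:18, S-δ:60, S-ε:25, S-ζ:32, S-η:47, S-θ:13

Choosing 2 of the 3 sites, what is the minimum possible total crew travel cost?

178

Open {H-α, H-β}.
  S-α→H-α 6, S-β→H-β 23, S-γ→H-α 13, S-δ→H-α 46, S-ε→H-β 23, S-ζ→H-α 6, S-η→H-β 29, S-θ→H-α 32  ⇒ total 178.
Compare {H-α, H-γ}: total 179.
Compare {H-β, H-γ}: total 227.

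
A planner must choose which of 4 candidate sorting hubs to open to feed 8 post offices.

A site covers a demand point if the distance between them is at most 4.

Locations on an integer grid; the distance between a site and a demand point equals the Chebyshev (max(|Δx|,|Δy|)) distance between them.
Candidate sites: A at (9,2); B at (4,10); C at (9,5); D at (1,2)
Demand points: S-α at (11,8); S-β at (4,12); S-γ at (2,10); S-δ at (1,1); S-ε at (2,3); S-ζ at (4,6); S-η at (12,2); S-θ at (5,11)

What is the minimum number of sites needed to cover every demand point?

Coverage sets (demand points within 4 of each site):
  A: {S-η}
  B: {S-β, S-γ, S-ζ, S-θ}
  C: {S-α, S-η}
  D: {S-δ, S-ε, S-ζ}
No 2 sites suffice: every size-2 union leaves at least one demand point uncovered.
But {B, C, D} covers everything, so the minimum is 3.

3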